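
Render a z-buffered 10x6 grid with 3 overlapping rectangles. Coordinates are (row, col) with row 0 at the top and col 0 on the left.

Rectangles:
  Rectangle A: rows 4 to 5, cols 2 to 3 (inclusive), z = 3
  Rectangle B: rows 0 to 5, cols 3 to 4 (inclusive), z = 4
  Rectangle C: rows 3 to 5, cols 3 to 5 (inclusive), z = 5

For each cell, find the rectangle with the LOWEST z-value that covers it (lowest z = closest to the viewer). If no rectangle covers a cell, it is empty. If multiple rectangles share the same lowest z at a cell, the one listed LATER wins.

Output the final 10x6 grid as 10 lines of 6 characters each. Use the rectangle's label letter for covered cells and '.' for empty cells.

...BB.
...BB.
...BB.
...BBC
..AABC
..AABC
......
......
......
......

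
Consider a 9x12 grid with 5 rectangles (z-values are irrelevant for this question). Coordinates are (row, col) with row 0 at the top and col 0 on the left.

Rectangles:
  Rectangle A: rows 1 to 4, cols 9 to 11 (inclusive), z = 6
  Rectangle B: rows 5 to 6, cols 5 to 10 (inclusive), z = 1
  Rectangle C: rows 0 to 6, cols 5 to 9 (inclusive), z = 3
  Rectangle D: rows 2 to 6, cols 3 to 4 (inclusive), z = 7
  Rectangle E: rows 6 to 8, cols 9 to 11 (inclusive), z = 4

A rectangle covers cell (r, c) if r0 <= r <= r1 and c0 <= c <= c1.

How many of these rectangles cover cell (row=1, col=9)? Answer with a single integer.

Check cell (1,9):
  A: rows 1-4 cols 9-11 -> covers
  B: rows 5-6 cols 5-10 -> outside (row miss)
  C: rows 0-6 cols 5-9 -> covers
  D: rows 2-6 cols 3-4 -> outside (row miss)
  E: rows 6-8 cols 9-11 -> outside (row miss)
Count covering = 2

Answer: 2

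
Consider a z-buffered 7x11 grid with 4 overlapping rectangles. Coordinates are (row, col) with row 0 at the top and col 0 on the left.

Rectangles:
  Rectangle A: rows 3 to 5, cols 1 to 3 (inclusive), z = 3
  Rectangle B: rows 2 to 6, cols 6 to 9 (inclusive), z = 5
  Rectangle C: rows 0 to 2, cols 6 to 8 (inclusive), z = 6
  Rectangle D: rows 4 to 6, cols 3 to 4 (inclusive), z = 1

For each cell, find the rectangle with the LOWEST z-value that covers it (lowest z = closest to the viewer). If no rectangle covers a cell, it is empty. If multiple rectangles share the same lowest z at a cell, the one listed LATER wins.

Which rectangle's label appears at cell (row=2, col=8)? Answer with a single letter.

Check cell (2,8):
  A: rows 3-5 cols 1-3 -> outside (row miss)
  B: rows 2-6 cols 6-9 z=5 -> covers; best now B (z=5)
  C: rows 0-2 cols 6-8 z=6 -> covers; best now B (z=5)
  D: rows 4-6 cols 3-4 -> outside (row miss)
Winner: B at z=5

Answer: B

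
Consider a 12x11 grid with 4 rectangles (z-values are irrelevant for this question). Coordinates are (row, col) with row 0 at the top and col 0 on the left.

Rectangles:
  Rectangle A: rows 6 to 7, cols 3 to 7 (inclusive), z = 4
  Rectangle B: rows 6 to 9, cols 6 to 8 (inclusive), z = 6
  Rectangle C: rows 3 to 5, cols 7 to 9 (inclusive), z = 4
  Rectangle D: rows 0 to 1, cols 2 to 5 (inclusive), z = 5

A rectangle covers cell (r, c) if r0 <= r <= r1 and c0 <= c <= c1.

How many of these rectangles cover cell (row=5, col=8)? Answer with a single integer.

Answer: 1

Derivation:
Check cell (5,8):
  A: rows 6-7 cols 3-7 -> outside (row miss)
  B: rows 6-9 cols 6-8 -> outside (row miss)
  C: rows 3-5 cols 7-9 -> covers
  D: rows 0-1 cols 2-5 -> outside (row miss)
Count covering = 1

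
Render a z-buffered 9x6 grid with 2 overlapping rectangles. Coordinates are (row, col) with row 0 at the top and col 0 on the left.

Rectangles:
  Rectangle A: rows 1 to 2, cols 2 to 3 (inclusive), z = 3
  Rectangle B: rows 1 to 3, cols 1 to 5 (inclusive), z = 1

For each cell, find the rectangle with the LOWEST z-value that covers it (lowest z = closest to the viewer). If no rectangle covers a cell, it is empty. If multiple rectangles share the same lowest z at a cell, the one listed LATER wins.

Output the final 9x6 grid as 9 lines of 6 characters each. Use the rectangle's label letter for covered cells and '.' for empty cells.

......
.BBBBB
.BBBBB
.BBBBB
......
......
......
......
......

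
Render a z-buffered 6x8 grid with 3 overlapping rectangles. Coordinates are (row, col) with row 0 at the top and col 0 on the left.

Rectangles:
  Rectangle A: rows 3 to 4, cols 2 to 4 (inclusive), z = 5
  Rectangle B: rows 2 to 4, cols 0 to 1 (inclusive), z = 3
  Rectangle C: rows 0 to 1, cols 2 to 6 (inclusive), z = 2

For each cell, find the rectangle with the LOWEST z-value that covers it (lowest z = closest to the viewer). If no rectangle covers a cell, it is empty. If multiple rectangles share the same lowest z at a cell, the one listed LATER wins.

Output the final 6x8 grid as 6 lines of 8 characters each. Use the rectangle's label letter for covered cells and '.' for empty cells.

..CCCCC.
..CCCCC.
BB......
BBAAA...
BBAAA...
........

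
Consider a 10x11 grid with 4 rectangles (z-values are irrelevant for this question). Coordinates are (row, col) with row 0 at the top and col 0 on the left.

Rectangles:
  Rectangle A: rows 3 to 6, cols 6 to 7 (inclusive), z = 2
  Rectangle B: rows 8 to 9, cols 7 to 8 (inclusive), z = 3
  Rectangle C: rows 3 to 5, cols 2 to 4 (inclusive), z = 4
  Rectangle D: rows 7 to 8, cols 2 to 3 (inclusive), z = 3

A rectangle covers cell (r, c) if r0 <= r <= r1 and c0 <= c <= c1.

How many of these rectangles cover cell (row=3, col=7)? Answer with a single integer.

Answer: 1

Derivation:
Check cell (3,7):
  A: rows 3-6 cols 6-7 -> covers
  B: rows 8-9 cols 7-8 -> outside (row miss)
  C: rows 3-5 cols 2-4 -> outside (col miss)
  D: rows 7-8 cols 2-3 -> outside (row miss)
Count covering = 1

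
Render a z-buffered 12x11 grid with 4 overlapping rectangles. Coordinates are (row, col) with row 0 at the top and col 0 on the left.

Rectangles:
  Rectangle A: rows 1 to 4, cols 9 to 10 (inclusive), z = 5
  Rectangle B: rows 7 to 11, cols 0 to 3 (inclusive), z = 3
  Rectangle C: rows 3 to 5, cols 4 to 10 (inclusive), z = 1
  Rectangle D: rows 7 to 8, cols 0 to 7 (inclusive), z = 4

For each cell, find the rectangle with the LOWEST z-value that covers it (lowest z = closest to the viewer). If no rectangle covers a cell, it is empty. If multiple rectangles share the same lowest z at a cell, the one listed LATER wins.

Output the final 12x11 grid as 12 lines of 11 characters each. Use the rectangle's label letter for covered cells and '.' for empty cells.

...........
.........AA
.........AA
....CCCCCCC
....CCCCCCC
....CCCCCCC
...........
BBBBDDDD...
BBBBDDDD...
BBBB.......
BBBB.......
BBBB.......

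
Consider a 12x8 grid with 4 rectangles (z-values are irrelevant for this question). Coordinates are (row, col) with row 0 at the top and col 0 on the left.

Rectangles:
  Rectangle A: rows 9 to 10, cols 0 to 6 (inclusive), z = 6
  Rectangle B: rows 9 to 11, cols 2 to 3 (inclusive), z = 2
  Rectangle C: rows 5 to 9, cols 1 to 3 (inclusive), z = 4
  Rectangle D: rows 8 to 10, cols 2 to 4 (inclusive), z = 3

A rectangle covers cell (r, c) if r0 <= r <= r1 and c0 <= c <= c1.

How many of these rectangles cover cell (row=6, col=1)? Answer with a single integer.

Check cell (6,1):
  A: rows 9-10 cols 0-6 -> outside (row miss)
  B: rows 9-11 cols 2-3 -> outside (row miss)
  C: rows 5-9 cols 1-3 -> covers
  D: rows 8-10 cols 2-4 -> outside (row miss)
Count covering = 1

Answer: 1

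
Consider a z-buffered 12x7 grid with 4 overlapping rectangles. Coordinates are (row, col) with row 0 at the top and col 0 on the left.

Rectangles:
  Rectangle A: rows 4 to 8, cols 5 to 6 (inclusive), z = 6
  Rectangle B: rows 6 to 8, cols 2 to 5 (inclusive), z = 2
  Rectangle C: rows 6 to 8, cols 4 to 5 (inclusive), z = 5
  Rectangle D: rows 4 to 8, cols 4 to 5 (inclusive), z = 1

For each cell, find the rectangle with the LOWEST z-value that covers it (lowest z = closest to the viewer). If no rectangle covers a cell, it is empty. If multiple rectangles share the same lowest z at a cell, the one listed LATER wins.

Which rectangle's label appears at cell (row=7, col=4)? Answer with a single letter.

Answer: D

Derivation:
Check cell (7,4):
  A: rows 4-8 cols 5-6 -> outside (col miss)
  B: rows 6-8 cols 2-5 z=2 -> covers; best now B (z=2)
  C: rows 6-8 cols 4-5 z=5 -> covers; best now B (z=2)
  D: rows 4-8 cols 4-5 z=1 -> covers; best now D (z=1)
Winner: D at z=1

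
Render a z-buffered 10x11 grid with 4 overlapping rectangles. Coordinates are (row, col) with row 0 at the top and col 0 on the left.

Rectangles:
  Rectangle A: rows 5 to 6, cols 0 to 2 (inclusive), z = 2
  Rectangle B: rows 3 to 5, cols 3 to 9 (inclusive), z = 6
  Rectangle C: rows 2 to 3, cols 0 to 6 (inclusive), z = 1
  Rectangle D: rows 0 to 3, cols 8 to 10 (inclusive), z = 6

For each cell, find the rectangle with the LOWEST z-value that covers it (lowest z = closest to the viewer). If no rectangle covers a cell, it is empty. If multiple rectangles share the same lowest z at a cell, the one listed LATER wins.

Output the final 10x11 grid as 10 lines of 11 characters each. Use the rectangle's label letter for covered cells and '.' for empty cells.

........DDD
........DDD
CCCCCCC.DDD
CCCCCCCBDDD
...BBBBBBB.
AAABBBBBBB.
AAA........
...........
...........
...........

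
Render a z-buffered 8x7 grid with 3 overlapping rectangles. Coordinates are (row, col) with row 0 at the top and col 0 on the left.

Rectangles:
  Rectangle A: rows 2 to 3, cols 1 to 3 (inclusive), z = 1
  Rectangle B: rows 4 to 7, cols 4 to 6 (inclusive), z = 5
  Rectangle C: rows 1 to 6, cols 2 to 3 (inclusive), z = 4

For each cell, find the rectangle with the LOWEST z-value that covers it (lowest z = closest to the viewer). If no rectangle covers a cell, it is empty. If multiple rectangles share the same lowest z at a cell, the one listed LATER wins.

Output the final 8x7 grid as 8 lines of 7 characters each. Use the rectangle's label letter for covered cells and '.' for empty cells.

.......
..CC...
.AAA...
.AAA...
..CCBBB
..CCBBB
..CCBBB
....BBB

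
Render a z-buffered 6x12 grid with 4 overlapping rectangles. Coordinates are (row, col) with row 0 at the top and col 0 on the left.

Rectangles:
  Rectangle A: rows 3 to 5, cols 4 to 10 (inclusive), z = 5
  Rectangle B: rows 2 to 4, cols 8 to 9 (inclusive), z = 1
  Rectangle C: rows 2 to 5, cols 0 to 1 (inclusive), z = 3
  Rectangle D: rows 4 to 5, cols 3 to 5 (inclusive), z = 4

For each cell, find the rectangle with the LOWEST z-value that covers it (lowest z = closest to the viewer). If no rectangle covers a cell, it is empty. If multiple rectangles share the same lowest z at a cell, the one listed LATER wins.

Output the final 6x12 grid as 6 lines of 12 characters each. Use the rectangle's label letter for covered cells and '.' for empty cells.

............
............
CC......BB..
CC..AAAABBA.
CC.DDDAABBA.
CC.DDDAAAAA.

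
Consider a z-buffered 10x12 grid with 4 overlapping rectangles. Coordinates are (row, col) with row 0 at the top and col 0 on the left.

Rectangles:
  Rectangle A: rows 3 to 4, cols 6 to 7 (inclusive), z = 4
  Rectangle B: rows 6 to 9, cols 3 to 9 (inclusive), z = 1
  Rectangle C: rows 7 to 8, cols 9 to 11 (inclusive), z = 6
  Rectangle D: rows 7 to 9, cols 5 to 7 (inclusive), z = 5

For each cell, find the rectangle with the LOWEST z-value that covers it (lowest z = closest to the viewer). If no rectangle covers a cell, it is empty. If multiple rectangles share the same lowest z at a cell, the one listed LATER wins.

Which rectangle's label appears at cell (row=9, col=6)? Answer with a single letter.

Answer: B

Derivation:
Check cell (9,6):
  A: rows 3-4 cols 6-7 -> outside (row miss)
  B: rows 6-9 cols 3-9 z=1 -> covers; best now B (z=1)
  C: rows 7-8 cols 9-11 -> outside (row miss)
  D: rows 7-9 cols 5-7 z=5 -> covers; best now B (z=1)
Winner: B at z=1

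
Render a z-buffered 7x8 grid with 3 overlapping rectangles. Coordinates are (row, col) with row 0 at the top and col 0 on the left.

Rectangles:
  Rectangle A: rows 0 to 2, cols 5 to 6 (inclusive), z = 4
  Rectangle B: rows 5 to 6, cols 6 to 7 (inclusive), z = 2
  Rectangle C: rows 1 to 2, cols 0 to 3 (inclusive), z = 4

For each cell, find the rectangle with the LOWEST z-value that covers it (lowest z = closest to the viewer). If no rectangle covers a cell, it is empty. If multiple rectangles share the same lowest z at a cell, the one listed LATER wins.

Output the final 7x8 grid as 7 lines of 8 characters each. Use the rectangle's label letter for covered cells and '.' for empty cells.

.....AA.
CCCC.AA.
CCCC.AA.
........
........
......BB
......BB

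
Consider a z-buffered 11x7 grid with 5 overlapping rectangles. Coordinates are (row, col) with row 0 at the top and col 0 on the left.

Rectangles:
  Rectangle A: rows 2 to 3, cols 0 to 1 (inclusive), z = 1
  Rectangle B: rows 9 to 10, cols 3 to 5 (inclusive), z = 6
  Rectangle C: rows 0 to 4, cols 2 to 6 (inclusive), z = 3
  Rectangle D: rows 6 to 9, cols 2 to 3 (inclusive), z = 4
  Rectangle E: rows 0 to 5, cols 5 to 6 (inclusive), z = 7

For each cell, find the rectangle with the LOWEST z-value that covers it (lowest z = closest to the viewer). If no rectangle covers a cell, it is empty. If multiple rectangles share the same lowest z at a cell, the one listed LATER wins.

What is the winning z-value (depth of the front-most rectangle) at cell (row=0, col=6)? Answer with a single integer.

Answer: 3

Derivation:
Check cell (0,6):
  A: rows 2-3 cols 0-1 -> outside (row miss)
  B: rows 9-10 cols 3-5 -> outside (row miss)
  C: rows 0-4 cols 2-6 z=3 -> covers; best now C (z=3)
  D: rows 6-9 cols 2-3 -> outside (row miss)
  E: rows 0-5 cols 5-6 z=7 -> covers; best now C (z=3)
Winner: C at z=3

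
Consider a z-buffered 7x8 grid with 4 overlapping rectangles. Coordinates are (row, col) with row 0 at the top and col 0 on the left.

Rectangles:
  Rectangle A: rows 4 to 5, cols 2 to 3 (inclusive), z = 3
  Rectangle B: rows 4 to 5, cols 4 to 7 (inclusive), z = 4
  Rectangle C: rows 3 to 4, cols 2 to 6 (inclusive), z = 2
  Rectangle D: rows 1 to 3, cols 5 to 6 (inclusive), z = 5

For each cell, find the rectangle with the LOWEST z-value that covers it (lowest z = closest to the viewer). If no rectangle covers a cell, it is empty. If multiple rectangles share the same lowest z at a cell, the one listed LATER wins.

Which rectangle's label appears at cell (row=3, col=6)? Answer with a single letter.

Answer: C

Derivation:
Check cell (3,6):
  A: rows 4-5 cols 2-3 -> outside (row miss)
  B: rows 4-5 cols 4-7 -> outside (row miss)
  C: rows 3-4 cols 2-6 z=2 -> covers; best now C (z=2)
  D: rows 1-3 cols 5-6 z=5 -> covers; best now C (z=2)
Winner: C at z=2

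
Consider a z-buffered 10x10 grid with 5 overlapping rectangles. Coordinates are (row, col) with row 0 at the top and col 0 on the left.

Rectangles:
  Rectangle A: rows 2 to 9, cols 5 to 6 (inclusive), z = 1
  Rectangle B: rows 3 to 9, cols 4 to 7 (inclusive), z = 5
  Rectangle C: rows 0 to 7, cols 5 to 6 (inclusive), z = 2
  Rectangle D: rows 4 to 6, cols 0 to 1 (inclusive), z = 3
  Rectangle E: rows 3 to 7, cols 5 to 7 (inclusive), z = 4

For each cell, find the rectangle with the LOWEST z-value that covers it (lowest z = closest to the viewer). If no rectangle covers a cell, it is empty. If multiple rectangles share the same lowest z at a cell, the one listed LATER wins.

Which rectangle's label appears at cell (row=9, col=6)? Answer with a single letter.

Answer: A

Derivation:
Check cell (9,6):
  A: rows 2-9 cols 5-6 z=1 -> covers; best now A (z=1)
  B: rows 3-9 cols 4-7 z=5 -> covers; best now A (z=1)
  C: rows 0-7 cols 5-6 -> outside (row miss)
  D: rows 4-6 cols 0-1 -> outside (row miss)
  E: rows 3-7 cols 5-7 -> outside (row miss)
Winner: A at z=1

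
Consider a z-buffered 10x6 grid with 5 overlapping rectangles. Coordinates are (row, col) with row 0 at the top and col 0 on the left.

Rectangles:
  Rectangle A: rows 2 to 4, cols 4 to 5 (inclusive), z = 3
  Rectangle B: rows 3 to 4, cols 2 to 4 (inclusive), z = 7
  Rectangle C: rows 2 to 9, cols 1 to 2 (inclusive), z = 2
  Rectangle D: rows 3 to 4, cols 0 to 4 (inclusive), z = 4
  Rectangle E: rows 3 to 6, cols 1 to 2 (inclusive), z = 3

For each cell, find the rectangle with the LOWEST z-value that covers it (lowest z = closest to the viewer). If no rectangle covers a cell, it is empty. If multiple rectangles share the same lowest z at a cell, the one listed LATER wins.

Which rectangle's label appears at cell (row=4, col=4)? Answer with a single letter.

Check cell (4,4):
  A: rows 2-4 cols 4-5 z=3 -> covers; best now A (z=3)
  B: rows 3-4 cols 2-4 z=7 -> covers; best now A (z=3)
  C: rows 2-9 cols 1-2 -> outside (col miss)
  D: rows 3-4 cols 0-4 z=4 -> covers; best now A (z=3)
  E: rows 3-6 cols 1-2 -> outside (col miss)
Winner: A at z=3

Answer: A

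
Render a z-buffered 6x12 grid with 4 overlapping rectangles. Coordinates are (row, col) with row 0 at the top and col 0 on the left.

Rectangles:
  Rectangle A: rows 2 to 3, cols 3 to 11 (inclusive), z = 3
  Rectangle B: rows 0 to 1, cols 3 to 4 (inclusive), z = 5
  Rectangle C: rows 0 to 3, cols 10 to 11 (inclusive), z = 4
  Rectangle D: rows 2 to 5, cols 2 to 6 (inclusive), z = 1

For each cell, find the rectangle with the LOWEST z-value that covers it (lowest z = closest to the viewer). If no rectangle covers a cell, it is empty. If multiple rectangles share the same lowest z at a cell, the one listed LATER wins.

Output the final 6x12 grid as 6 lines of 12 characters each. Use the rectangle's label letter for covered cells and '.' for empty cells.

...BB.....CC
...BB.....CC
..DDDDDAAAAA
..DDDDDAAAAA
..DDDDD.....
..DDDDD.....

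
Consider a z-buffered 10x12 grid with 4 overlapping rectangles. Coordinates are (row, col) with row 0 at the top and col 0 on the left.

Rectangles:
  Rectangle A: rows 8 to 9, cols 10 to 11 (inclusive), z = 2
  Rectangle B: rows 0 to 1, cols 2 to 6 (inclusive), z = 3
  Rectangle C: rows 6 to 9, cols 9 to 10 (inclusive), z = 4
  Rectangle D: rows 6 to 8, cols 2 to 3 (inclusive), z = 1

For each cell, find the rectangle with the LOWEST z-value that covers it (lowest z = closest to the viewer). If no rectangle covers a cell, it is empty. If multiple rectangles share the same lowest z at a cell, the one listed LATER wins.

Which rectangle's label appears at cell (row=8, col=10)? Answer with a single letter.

Check cell (8,10):
  A: rows 8-9 cols 10-11 z=2 -> covers; best now A (z=2)
  B: rows 0-1 cols 2-6 -> outside (row miss)
  C: rows 6-9 cols 9-10 z=4 -> covers; best now A (z=2)
  D: rows 6-8 cols 2-3 -> outside (col miss)
Winner: A at z=2

Answer: A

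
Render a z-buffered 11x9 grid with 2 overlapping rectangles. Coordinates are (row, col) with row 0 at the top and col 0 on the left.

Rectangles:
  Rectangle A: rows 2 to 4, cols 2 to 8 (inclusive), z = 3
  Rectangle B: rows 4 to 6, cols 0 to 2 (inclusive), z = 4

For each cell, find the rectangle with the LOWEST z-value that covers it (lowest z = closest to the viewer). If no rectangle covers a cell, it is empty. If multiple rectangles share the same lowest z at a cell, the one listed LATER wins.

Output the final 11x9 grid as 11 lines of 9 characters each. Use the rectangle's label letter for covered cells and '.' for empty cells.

.........
.........
..AAAAAAA
..AAAAAAA
BBAAAAAAA
BBB......
BBB......
.........
.........
.........
.........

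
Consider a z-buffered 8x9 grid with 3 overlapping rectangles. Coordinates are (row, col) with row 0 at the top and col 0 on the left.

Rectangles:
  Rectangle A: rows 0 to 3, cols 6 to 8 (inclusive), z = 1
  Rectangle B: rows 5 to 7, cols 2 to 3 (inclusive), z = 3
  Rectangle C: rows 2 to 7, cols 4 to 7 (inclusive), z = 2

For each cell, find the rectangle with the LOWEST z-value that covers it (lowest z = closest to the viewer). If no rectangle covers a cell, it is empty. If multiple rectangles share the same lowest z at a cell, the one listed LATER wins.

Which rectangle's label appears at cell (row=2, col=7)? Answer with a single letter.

Answer: A

Derivation:
Check cell (2,7):
  A: rows 0-3 cols 6-8 z=1 -> covers; best now A (z=1)
  B: rows 5-7 cols 2-3 -> outside (row miss)
  C: rows 2-7 cols 4-7 z=2 -> covers; best now A (z=1)
Winner: A at z=1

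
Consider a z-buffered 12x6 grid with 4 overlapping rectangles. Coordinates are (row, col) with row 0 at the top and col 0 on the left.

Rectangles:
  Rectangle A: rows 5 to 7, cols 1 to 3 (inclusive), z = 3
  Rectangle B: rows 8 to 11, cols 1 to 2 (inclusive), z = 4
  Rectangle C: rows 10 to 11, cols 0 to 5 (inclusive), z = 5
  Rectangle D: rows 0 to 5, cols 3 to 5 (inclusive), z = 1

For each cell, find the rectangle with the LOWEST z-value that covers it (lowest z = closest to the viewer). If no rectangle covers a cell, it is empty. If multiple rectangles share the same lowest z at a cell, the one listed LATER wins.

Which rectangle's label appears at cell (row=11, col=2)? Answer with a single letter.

Check cell (11,2):
  A: rows 5-7 cols 1-3 -> outside (row miss)
  B: rows 8-11 cols 1-2 z=4 -> covers; best now B (z=4)
  C: rows 10-11 cols 0-5 z=5 -> covers; best now B (z=4)
  D: rows 0-5 cols 3-5 -> outside (row miss)
Winner: B at z=4

Answer: B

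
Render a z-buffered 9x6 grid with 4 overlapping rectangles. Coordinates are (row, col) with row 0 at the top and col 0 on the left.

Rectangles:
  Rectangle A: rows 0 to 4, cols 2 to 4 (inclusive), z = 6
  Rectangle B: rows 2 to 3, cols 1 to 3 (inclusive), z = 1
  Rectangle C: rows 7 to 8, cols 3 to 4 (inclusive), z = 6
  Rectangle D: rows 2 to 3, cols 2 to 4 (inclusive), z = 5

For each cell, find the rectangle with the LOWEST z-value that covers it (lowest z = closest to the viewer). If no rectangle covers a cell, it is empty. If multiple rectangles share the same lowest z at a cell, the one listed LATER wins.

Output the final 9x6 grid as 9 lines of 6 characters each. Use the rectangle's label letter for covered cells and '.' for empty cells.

..AAA.
..AAA.
.BBBD.
.BBBD.
..AAA.
......
......
...CC.
...CC.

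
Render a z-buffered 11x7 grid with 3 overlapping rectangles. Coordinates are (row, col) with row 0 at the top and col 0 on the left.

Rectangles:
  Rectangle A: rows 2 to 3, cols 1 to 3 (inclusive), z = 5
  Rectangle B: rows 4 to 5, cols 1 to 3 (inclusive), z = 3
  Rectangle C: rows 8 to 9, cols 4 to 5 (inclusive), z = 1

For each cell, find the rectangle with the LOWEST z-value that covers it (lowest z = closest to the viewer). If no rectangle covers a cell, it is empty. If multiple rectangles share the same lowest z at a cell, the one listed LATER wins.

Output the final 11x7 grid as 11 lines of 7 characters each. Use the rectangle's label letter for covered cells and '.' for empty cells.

.......
.......
.AAA...
.AAA...
.BBB...
.BBB...
.......
.......
....CC.
....CC.
.......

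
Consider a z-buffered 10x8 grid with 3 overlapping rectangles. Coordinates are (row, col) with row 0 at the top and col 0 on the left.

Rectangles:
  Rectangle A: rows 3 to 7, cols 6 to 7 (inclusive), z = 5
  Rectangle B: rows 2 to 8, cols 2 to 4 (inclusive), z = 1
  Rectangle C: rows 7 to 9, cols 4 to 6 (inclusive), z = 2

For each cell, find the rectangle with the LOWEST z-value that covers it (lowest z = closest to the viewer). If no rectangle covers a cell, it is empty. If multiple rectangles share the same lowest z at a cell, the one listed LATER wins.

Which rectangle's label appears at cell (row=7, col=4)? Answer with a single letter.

Answer: B

Derivation:
Check cell (7,4):
  A: rows 3-7 cols 6-7 -> outside (col miss)
  B: rows 2-8 cols 2-4 z=1 -> covers; best now B (z=1)
  C: rows 7-9 cols 4-6 z=2 -> covers; best now B (z=1)
Winner: B at z=1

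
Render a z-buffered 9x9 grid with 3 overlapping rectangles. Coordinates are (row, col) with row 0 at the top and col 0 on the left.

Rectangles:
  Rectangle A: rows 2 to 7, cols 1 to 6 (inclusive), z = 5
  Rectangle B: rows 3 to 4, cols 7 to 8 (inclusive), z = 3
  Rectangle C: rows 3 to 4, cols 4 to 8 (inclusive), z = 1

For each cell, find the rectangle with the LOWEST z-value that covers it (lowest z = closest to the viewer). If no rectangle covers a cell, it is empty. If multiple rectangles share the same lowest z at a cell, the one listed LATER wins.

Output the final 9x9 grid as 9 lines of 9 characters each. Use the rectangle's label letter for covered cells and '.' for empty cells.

.........
.........
.AAAAAA..
.AAACCCCC
.AAACCCCC
.AAAAAA..
.AAAAAA..
.AAAAAA..
.........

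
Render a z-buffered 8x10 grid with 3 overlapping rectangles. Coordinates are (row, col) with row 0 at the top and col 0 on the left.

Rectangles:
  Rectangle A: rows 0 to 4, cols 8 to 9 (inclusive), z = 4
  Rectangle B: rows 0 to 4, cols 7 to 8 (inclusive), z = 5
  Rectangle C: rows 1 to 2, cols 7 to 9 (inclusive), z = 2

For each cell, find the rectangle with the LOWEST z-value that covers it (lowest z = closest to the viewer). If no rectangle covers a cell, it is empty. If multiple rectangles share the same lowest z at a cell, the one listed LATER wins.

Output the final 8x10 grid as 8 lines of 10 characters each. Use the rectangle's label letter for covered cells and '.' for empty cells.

.......BAA
.......CCC
.......CCC
.......BAA
.......BAA
..........
..........
..........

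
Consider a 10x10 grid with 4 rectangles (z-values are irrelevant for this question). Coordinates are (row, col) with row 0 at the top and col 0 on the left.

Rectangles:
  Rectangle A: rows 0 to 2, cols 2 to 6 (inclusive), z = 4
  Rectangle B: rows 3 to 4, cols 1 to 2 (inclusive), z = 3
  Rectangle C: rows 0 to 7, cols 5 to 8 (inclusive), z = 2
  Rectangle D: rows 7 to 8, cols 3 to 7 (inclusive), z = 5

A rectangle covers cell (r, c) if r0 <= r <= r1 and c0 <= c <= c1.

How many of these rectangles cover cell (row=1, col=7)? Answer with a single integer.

Check cell (1,7):
  A: rows 0-2 cols 2-6 -> outside (col miss)
  B: rows 3-4 cols 1-2 -> outside (row miss)
  C: rows 0-7 cols 5-8 -> covers
  D: rows 7-8 cols 3-7 -> outside (row miss)
Count covering = 1

Answer: 1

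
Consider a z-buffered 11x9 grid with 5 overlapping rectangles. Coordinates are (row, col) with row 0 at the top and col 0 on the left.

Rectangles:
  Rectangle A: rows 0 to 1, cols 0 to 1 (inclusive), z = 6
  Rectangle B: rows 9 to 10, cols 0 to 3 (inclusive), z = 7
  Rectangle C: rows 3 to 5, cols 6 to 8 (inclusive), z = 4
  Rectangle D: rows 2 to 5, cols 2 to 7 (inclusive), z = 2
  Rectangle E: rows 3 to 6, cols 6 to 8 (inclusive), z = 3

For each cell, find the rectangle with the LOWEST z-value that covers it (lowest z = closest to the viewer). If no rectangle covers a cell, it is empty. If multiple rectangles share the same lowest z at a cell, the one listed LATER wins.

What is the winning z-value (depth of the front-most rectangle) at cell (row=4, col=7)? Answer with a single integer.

Answer: 2

Derivation:
Check cell (4,7):
  A: rows 0-1 cols 0-1 -> outside (row miss)
  B: rows 9-10 cols 0-3 -> outside (row miss)
  C: rows 3-5 cols 6-8 z=4 -> covers; best now C (z=4)
  D: rows 2-5 cols 2-7 z=2 -> covers; best now D (z=2)
  E: rows 3-6 cols 6-8 z=3 -> covers; best now D (z=2)
Winner: D at z=2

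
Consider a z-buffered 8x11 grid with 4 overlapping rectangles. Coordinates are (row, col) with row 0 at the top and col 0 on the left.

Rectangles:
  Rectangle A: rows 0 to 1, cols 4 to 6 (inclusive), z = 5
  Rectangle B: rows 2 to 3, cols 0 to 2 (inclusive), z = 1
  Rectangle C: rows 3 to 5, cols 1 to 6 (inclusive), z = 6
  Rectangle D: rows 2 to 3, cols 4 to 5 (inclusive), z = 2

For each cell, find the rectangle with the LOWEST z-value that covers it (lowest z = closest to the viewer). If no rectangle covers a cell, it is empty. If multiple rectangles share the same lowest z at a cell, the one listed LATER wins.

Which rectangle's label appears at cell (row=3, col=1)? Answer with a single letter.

Answer: B

Derivation:
Check cell (3,1):
  A: rows 0-1 cols 4-6 -> outside (row miss)
  B: rows 2-3 cols 0-2 z=1 -> covers; best now B (z=1)
  C: rows 3-5 cols 1-6 z=6 -> covers; best now B (z=1)
  D: rows 2-3 cols 4-5 -> outside (col miss)
Winner: B at z=1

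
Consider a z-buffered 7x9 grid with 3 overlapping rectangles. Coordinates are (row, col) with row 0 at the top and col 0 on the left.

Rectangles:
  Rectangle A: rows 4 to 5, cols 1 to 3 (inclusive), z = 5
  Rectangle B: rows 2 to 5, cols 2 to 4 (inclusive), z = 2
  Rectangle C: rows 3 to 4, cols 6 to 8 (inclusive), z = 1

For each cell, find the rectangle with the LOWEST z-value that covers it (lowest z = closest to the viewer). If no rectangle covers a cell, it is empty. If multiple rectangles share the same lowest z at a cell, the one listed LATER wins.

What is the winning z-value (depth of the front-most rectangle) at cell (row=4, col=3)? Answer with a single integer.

Answer: 2

Derivation:
Check cell (4,3):
  A: rows 4-5 cols 1-3 z=5 -> covers; best now A (z=5)
  B: rows 2-5 cols 2-4 z=2 -> covers; best now B (z=2)
  C: rows 3-4 cols 6-8 -> outside (col miss)
Winner: B at z=2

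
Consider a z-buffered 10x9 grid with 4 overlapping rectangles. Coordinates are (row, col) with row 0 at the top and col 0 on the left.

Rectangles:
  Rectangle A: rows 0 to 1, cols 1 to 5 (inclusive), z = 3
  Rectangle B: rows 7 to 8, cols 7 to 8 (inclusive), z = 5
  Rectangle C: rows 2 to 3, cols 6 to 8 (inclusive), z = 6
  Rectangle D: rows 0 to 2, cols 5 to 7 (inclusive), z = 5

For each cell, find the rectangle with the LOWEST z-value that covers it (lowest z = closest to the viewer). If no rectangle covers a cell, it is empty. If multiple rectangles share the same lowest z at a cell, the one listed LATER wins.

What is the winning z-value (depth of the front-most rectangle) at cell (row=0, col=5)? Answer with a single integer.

Answer: 3

Derivation:
Check cell (0,5):
  A: rows 0-1 cols 1-5 z=3 -> covers; best now A (z=3)
  B: rows 7-8 cols 7-8 -> outside (row miss)
  C: rows 2-3 cols 6-8 -> outside (row miss)
  D: rows 0-2 cols 5-7 z=5 -> covers; best now A (z=3)
Winner: A at z=3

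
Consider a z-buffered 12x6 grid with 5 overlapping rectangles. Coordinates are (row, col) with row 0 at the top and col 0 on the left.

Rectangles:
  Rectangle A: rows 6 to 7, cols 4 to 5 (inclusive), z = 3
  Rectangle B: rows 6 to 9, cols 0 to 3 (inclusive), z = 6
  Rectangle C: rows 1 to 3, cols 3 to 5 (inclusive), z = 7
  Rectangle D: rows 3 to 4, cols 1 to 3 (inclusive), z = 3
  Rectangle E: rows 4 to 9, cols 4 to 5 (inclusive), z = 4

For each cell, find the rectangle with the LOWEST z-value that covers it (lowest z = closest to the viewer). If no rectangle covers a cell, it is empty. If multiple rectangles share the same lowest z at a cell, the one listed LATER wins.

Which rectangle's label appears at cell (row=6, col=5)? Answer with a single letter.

Answer: A

Derivation:
Check cell (6,5):
  A: rows 6-7 cols 4-5 z=3 -> covers; best now A (z=3)
  B: rows 6-9 cols 0-3 -> outside (col miss)
  C: rows 1-3 cols 3-5 -> outside (row miss)
  D: rows 3-4 cols 1-3 -> outside (row miss)
  E: rows 4-9 cols 4-5 z=4 -> covers; best now A (z=3)
Winner: A at z=3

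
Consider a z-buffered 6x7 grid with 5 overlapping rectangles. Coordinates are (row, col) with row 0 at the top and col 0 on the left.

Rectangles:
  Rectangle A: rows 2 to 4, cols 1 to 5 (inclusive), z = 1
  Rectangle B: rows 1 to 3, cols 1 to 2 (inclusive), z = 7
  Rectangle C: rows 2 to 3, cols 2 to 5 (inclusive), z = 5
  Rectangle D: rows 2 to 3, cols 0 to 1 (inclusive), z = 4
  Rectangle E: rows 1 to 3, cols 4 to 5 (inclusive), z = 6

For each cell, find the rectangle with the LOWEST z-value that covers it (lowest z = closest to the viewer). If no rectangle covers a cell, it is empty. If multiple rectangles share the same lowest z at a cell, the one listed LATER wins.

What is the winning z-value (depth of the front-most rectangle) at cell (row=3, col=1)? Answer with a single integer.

Answer: 1

Derivation:
Check cell (3,1):
  A: rows 2-4 cols 1-5 z=1 -> covers; best now A (z=1)
  B: rows 1-3 cols 1-2 z=7 -> covers; best now A (z=1)
  C: rows 2-3 cols 2-5 -> outside (col miss)
  D: rows 2-3 cols 0-1 z=4 -> covers; best now A (z=1)
  E: rows 1-3 cols 4-5 -> outside (col miss)
Winner: A at z=1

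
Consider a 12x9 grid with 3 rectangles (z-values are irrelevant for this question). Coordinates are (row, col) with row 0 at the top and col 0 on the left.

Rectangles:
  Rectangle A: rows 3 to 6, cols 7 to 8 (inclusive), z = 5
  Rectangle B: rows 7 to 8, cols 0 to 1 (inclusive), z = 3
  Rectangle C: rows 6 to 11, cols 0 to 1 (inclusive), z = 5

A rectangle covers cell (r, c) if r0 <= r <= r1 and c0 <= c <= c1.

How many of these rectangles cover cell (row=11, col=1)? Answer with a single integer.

Answer: 1

Derivation:
Check cell (11,1):
  A: rows 3-6 cols 7-8 -> outside (row miss)
  B: rows 7-8 cols 0-1 -> outside (row miss)
  C: rows 6-11 cols 0-1 -> covers
Count covering = 1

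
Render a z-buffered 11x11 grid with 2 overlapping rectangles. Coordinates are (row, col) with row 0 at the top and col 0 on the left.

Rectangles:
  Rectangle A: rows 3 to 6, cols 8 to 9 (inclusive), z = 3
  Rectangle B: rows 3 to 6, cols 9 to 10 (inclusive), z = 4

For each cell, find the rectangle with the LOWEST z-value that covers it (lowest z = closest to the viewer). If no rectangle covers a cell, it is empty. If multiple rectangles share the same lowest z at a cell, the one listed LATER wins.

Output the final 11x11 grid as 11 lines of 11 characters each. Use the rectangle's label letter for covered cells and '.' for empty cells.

...........
...........
...........
........AAB
........AAB
........AAB
........AAB
...........
...........
...........
...........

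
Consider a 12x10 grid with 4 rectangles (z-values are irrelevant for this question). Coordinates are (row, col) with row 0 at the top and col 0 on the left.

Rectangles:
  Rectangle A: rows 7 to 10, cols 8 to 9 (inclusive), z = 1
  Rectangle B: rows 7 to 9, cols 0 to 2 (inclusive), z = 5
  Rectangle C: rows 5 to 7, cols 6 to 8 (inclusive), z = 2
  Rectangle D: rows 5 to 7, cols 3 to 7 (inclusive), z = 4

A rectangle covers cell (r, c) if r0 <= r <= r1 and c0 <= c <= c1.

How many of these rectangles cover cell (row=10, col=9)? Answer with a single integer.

Check cell (10,9):
  A: rows 7-10 cols 8-9 -> covers
  B: rows 7-9 cols 0-2 -> outside (row miss)
  C: rows 5-7 cols 6-8 -> outside (row miss)
  D: rows 5-7 cols 3-7 -> outside (row miss)
Count covering = 1

Answer: 1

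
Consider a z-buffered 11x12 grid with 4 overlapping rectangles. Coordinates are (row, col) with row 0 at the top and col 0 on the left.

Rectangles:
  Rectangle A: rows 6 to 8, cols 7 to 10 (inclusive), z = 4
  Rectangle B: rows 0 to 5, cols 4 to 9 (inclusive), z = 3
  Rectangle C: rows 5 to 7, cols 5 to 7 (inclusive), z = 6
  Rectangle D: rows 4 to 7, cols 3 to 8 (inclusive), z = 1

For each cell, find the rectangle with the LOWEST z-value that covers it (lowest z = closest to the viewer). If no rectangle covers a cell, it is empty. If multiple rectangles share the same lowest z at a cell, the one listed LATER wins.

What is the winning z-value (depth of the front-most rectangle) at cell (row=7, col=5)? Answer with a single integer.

Check cell (7,5):
  A: rows 6-8 cols 7-10 -> outside (col miss)
  B: rows 0-5 cols 4-9 -> outside (row miss)
  C: rows 5-7 cols 5-7 z=6 -> covers; best now C (z=6)
  D: rows 4-7 cols 3-8 z=1 -> covers; best now D (z=1)
Winner: D at z=1

Answer: 1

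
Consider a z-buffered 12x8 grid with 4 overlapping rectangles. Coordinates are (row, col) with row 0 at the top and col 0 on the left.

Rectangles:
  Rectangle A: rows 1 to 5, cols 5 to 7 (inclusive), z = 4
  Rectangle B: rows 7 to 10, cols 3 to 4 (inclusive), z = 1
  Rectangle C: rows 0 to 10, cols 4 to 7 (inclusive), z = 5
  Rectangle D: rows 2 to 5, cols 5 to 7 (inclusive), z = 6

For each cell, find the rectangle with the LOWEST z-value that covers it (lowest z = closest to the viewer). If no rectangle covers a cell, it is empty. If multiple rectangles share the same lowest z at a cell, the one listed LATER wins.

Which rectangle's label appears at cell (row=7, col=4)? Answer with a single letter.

Check cell (7,4):
  A: rows 1-5 cols 5-7 -> outside (row miss)
  B: rows 7-10 cols 3-4 z=1 -> covers; best now B (z=1)
  C: rows 0-10 cols 4-7 z=5 -> covers; best now B (z=1)
  D: rows 2-5 cols 5-7 -> outside (row miss)
Winner: B at z=1

Answer: B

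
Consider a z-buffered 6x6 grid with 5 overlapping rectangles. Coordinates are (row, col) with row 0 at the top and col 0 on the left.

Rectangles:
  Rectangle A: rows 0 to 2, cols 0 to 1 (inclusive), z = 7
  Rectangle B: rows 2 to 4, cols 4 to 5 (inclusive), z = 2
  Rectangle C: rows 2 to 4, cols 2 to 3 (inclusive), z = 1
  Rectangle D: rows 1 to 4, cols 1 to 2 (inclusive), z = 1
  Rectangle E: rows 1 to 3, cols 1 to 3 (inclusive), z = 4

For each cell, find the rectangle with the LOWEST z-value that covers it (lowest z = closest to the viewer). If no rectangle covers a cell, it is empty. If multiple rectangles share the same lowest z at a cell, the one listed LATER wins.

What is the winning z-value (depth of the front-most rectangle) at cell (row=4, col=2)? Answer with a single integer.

Answer: 1

Derivation:
Check cell (4,2):
  A: rows 0-2 cols 0-1 -> outside (row miss)
  B: rows 2-4 cols 4-5 -> outside (col miss)
  C: rows 2-4 cols 2-3 z=1 -> covers; best now C (z=1)
  D: rows 1-4 cols 1-2 z=1 -> covers; best now D (z=1)
  E: rows 1-3 cols 1-3 -> outside (row miss)
Winner: D at z=1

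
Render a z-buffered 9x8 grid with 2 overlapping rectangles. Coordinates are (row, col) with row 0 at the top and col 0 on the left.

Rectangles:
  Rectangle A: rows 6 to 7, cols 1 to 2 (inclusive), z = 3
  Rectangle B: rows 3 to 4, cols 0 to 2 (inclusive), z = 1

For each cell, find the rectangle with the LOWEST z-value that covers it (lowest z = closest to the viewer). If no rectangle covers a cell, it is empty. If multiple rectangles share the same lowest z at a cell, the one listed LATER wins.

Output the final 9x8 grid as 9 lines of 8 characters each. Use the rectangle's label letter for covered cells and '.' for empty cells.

........
........
........
BBB.....
BBB.....
........
.AA.....
.AA.....
........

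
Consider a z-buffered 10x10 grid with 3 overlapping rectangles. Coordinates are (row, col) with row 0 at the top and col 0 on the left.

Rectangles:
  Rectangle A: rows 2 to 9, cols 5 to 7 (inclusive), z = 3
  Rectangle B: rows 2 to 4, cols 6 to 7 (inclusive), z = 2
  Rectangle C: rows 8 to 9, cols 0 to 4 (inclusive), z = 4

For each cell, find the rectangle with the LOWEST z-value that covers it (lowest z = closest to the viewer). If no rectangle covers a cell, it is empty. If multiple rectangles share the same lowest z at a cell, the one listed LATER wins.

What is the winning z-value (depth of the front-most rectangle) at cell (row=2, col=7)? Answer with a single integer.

Check cell (2,7):
  A: rows 2-9 cols 5-7 z=3 -> covers; best now A (z=3)
  B: rows 2-4 cols 6-7 z=2 -> covers; best now B (z=2)
  C: rows 8-9 cols 0-4 -> outside (row miss)
Winner: B at z=2

Answer: 2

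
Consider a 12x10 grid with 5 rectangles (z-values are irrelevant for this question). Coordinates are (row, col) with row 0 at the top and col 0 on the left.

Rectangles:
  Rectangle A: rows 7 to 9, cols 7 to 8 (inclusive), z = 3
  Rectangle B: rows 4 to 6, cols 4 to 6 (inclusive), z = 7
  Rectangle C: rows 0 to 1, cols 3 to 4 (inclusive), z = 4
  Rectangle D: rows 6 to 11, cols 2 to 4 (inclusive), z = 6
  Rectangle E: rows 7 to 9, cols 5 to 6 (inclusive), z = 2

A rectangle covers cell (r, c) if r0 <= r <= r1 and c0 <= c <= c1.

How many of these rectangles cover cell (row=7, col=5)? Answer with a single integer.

Answer: 1

Derivation:
Check cell (7,5):
  A: rows 7-9 cols 7-8 -> outside (col miss)
  B: rows 4-6 cols 4-6 -> outside (row miss)
  C: rows 0-1 cols 3-4 -> outside (row miss)
  D: rows 6-11 cols 2-4 -> outside (col miss)
  E: rows 7-9 cols 5-6 -> covers
Count covering = 1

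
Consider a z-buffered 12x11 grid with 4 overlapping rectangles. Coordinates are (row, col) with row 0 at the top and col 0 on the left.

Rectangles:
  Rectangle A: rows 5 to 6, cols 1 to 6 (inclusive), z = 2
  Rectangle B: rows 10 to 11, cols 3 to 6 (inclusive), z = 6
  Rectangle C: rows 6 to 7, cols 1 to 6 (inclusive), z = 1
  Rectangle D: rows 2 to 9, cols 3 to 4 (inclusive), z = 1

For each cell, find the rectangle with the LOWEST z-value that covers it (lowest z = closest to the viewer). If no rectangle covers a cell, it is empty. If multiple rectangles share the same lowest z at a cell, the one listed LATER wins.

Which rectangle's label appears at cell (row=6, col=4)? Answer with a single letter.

Answer: D

Derivation:
Check cell (6,4):
  A: rows 5-6 cols 1-6 z=2 -> covers; best now A (z=2)
  B: rows 10-11 cols 3-6 -> outside (row miss)
  C: rows 6-7 cols 1-6 z=1 -> covers; best now C (z=1)
  D: rows 2-9 cols 3-4 z=1 -> covers; best now D (z=1)
Winner: D at z=1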